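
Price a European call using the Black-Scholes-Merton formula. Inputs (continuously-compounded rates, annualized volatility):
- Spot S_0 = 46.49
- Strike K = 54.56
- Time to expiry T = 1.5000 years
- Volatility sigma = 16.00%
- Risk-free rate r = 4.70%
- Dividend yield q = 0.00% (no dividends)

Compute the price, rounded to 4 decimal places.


Answer: Price = 2.0090

Derivation:
d1 = (ln(S/K) + (r - q + 0.5*sigma^2) * T) / (sigma * sqrt(T)) = -0.35907365
d2 = d1 - sigma * sqrt(T) = -0.55503283
exp(-rT) = 0.93192774; exp(-qT) = 1.00000000
C = S_0 * exp(-qT) * N(d1) - K * exp(-rT) * N(d2)
N(d1) = 0.35977000; N(d2) = 0.28943610
C = 46.4900 * 1.00000000 * 0.35977000 - 54.5600 * 0.93192774 * 0.28943610 = 2.0090


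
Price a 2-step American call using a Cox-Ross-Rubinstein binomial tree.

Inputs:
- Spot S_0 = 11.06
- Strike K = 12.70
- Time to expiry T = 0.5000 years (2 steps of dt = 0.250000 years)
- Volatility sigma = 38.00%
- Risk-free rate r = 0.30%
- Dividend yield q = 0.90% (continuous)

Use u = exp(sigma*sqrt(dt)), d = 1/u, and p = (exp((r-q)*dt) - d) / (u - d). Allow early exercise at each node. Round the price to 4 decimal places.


dt = T/N = 0.250000
u = exp(sigma*sqrt(dt)) = 1.209250; d = 1/u = 0.826959
p = (exp((r-q)*dt) - d) / (u - d) = 0.448722
Discount per step: exp(-r*dt) = 0.999250
Stock lattice S(k, i) with i counting down-moves:
  k=0: S(0,0) = 11.0600
  k=1: S(1,0) = 13.3743; S(1,1) = 9.1462
  k=2: S(2,0) = 16.1729; S(2,1) = 11.0600; S(2,2) = 7.5635
Terminal payoffs V(N, i) = max(S_T - K, 0):
  V(2,0) = 3.472868; V(2,1) = 0.000000; V(2,2) = 0.000000
Backward induction: V(k, i) = exp(-r*dt) * [p * V(k+1, i) + (1-p) * V(k+1, i+1)]; then take max(V_cont, immediate exercise) for American.
  V(1,0) = exp(-r*dt) * [p*3.472868 + (1-p)*0.000000] = 1.557182; exercise = 0.674301; V(1,0) = max -> 1.557182
  V(1,1) = exp(-r*dt) * [p*0.000000 + (1-p)*0.000000] = 0.000000; exercise = 0.000000; V(1,1) = max -> 0.000000
  V(0,0) = exp(-r*dt) * [p*1.557182 + (1-p)*0.000000] = 0.698218; exercise = 0.000000; V(0,0) = max -> 0.698218

Answer: Price = V(0,0) = 0.6982


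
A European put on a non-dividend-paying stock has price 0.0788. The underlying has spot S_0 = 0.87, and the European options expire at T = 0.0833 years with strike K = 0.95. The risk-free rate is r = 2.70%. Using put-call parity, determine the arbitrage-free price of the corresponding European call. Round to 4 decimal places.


Answer: Call price = 0.0009

Derivation:
Put-call parity: C - P = S_0 * exp(-qT) - K * exp(-rT).
S_0 * exp(-qT) = 0.8700 * 1.00000000 = 0.87000000
K * exp(-rT) = 0.9500 * 0.99775343 = 0.94786576
C = P + S*exp(-qT) - K*exp(-rT)
C = 0.0788 + 0.87000000 - 0.94786576 = 0.0009


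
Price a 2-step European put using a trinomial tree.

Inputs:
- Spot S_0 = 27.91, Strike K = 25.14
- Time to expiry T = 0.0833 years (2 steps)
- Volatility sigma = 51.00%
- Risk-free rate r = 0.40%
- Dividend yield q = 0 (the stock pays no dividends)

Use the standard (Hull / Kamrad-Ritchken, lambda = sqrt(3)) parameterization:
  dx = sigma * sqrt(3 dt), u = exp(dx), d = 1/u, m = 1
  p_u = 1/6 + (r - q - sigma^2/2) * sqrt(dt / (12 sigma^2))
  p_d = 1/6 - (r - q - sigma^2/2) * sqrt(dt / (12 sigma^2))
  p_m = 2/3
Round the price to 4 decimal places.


Answer: Price = V(0,0) = 0.6295

Derivation:
dt = T/N = 0.041650; dx = sigma*sqrt(3*dt) = 0.180276
u = exp(dx) = 1.197548; d = 1/u = 0.835040
p_u = 0.152106, p_m = 0.666667, p_d = 0.181228
Discount per step: exp(-r*dt) = 0.999833
Stock lattice S(k, j) with j the centered position index:
  k=0: S(0,+0) = 27.9100
  k=1: S(1,-1) = 23.3060; S(1,+0) = 27.9100; S(1,+1) = 33.4236
  k=2: S(2,-2) = 19.4614; S(2,-1) = 23.3060; S(2,+0) = 27.9100; S(2,+1) = 33.4236; S(2,+2) = 40.0263
Terminal payoffs V(N, j) = max(K - S_T, 0):
  V(2,-2) = 5.678606; V(2,-1) = 1.834046; V(2,+0) = 0.000000; V(2,+1) = 0.000000; V(2,+2) = 0.000000
Backward induction: V(k, j) = exp(-r*dt) * [p_u * V(k+1, j+1) + p_m * V(k+1, j) + p_d * V(k+1, j-1)]
  V(1,-1) = exp(-r*dt) * [p_u*0.000000 + p_m*1.834046 + p_d*5.678606] = 2.251442
  V(1,+0) = exp(-r*dt) * [p_u*0.000000 + p_m*0.000000 + p_d*1.834046] = 0.332324
  V(1,+1) = exp(-r*dt) * [p_u*0.000000 + p_m*0.000000 + p_d*0.000000] = 0.000000
  V(0,+0) = exp(-r*dt) * [p_u*0.000000 + p_m*0.332324 + p_d*2.251442] = 0.629468


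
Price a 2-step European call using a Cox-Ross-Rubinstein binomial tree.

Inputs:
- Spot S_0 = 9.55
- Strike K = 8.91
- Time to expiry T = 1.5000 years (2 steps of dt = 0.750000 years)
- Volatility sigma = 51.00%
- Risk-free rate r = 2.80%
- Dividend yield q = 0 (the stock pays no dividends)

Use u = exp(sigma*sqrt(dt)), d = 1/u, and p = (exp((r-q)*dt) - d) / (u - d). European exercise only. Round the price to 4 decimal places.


Answer: Price = V(0,0) = 2.6370

Derivation:
dt = T/N = 0.750000
u = exp(sigma*sqrt(dt)) = 1.555307; d = 1/u = 0.642960
p = (exp((r-q)*dt) - d) / (u - d) = 0.414603
Discount per step: exp(-r*dt) = 0.979219
Stock lattice S(k, i) with i counting down-moves:
  k=0: S(0,0) = 9.5500
  k=1: S(1,0) = 14.8532; S(1,1) = 6.1403
  k=2: S(2,0) = 23.1013; S(2,1) = 9.5500; S(2,2) = 3.9479
Terminal payoffs V(N, i) = max(S_T - K, 0):
  V(2,0) = 14.191258; V(2,1) = 0.640000; V(2,2) = 0.000000
Backward induction: V(k, i) = exp(-r*dt) * [p * V(k+1, i) + (1-p) * V(k+1, i+1)].
  V(1,0) = exp(-r*dt) * [p*14.191258 + (1-p)*0.640000] = 6.128341
  V(1,1) = exp(-r*dt) * [p*0.640000 + (1-p)*0.000000] = 0.259832
  V(0,0) = exp(-r*dt) * [p*6.128341 + (1-p)*0.259832] = 2.636973


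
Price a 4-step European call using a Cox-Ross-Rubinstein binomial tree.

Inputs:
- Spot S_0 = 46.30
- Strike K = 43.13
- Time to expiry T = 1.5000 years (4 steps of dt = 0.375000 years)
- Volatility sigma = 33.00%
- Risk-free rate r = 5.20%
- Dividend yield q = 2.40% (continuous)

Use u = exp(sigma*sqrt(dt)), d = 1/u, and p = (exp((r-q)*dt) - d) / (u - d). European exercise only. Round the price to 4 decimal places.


Answer: Price = V(0,0) = 9.4448

Derivation:
dt = T/N = 0.375000
u = exp(sigma*sqrt(dt)) = 1.223949; d = 1/u = 0.817027
p = (exp((r-q)*dt) - d) / (u - d) = 0.475590
Discount per step: exp(-r*dt) = 0.980689
Stock lattice S(k, i) with i counting down-moves:
  k=0: S(0,0) = 46.3000
  k=1: S(1,0) = 56.6689; S(1,1) = 37.8284
  k=2: S(2,0) = 69.3598; S(2,1) = 46.3000; S(2,2) = 30.9068
  k=3: S(3,0) = 84.8929; S(3,1) = 56.6689; S(3,2) = 37.8284; S(3,3) = 25.2517
  k=4: S(4,0) = 103.9046; S(4,1) = 69.3598; S(4,2) = 46.3000; S(4,3) = 30.9068; S(4,4) = 20.6313
Terminal payoffs V(N, i) = max(S_T - K, 0):
  V(4,0) = 60.774642; V(4,1) = 26.229822; V(4,2) = 3.170000; V(4,3) = 0.000000; V(4,4) = 0.000000
Backward induction: V(k, i) = exp(-r*dt) * [p * V(k+1, i) + (1-p) * V(k+1, i+1)].
  V(3,0) = exp(-r*dt) * [p*60.774642 + (1-p)*26.229822] = 41.835197
  V(3,1) = exp(-r*dt) * [p*26.229822 + (1-p)*3.170000] = 13.864017
  V(3,2) = exp(-r*dt) * [p*3.170000 + (1-p)*0.000000] = 1.478506
  V(3,3) = exp(-r*dt) * [p*0.000000 + (1-p)*0.000000] = 0.000000
  V(2,0) = exp(-r*dt) * [p*41.835197 + (1-p)*13.864017] = 26.642206
  V(2,1) = exp(-r*dt) * [p*13.864017 + (1-p)*1.478506] = 7.226628
  V(2,2) = exp(-r*dt) * [p*1.478506 + (1-p)*0.000000] = 0.689584
  V(1,0) = exp(-r*dt) * [p*26.642206 + (1-p)*7.226628] = 16.142611
  V(1,1) = exp(-r*dt) * [p*7.226628 + (1-p)*0.689584] = 3.725182
  V(0,0) = exp(-r*dt) * [p*16.142611 + (1-p)*3.725182] = 9.444805


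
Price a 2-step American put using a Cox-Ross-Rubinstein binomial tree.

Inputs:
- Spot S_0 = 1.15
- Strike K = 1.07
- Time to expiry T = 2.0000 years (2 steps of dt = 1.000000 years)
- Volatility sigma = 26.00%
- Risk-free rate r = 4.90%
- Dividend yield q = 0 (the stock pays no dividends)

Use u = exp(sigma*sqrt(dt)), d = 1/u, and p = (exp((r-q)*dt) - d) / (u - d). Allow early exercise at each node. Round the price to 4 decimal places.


dt = T/N = 1.000000
u = exp(sigma*sqrt(dt)) = 1.296930; d = 1/u = 0.771052
p = (exp((r-q)*dt) - d) / (u - d) = 0.530862
Discount per step: exp(-r*dt) = 0.952181
Stock lattice S(k, i) with i counting down-moves:
  k=0: S(0,0) = 1.1500
  k=1: S(1,0) = 1.4915; S(1,1) = 0.8867
  k=2: S(2,0) = 1.9343; S(2,1) = 1.1500; S(2,2) = 0.6837
Terminal payoffs V(N, i) = max(K - S_T, 0):
  V(2,0) = 0.000000; V(2,1) = 0.000000; V(2,2) = 0.386301
Backward induction: V(k, i) = exp(-r*dt) * [p * V(k+1, i) + (1-p) * V(k+1, i+1)]; then take max(V_cont, immediate exercise) for American.
  V(1,0) = exp(-r*dt) * [p*0.000000 + (1-p)*0.000000] = 0.000000; exercise = 0.000000; V(1,0) = max -> 0.000000
  V(1,1) = exp(-r*dt) * [p*0.000000 + (1-p)*0.386301] = 0.172563; exercise = 0.183291; V(1,1) = max -> 0.183291
  V(0,0) = exp(-r*dt) * [p*0.000000 + (1-p)*0.183291] = 0.081877; exercise = 0.000000; V(0,0) = max -> 0.081877

Answer: Price = V(0,0) = 0.0819


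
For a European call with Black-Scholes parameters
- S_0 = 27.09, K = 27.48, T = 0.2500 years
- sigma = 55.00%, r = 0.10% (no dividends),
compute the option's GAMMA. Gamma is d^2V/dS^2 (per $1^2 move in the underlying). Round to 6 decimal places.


Answer: Gamma = 0.053351

Derivation:
d1 = 0.0864315954; d2 = -0.1885684046
phi(d1) = 0.3974549266; exp(-qT) = 1.0000000000; exp(-rT) = 0.9997500312
Gamma = exp(-qT) * phi(d1) / (S * sigma * sqrt(T)) = 1.0000000000 * 0.3974549266 / (27.0900 * 0.5500 * 0.5000000000) = 0.053351


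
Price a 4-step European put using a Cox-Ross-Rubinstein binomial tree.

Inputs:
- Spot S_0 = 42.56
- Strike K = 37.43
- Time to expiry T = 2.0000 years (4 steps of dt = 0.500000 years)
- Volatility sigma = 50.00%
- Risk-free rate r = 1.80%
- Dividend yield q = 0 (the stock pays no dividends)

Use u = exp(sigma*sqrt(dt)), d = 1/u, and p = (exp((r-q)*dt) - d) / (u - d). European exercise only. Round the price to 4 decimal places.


Answer: Price = V(0,0) = 7.9812

Derivation:
dt = T/N = 0.500000
u = exp(sigma*sqrt(dt)) = 1.424119; d = 1/u = 0.702189
p = (exp((r-q)*dt) - d) / (u - d) = 0.425044
Discount per step: exp(-r*dt) = 0.991040
Stock lattice S(k, i) with i counting down-moves:
  k=0: S(0,0) = 42.5600
  k=1: S(1,0) = 60.6105; S(1,1) = 29.8851
  k=2: S(2,0) = 86.3166; S(2,1) = 42.5600; S(2,2) = 20.9850
  k=3: S(3,0) = 122.9251; S(3,1) = 60.6105; S(3,2) = 29.8851; S(3,3) = 14.7354
  k=4: S(4,0) = 175.0599; S(4,1) = 86.3166; S(4,2) = 42.5600; S(4,3) = 20.9850; S(4,4) = 10.3470
Terminal payoffs V(N, i) = max(K - S_T, 0):
  V(4,0) = 0.000000; V(4,1) = 0.000000; V(4,2) = 0.000000; V(4,3) = 16.444996; V(4,4) = 27.082952
Backward induction: V(k, i) = exp(-r*dt) * [p * V(k+1, i) + (1-p) * V(k+1, i+1)].
  V(3,0) = exp(-r*dt) * [p*0.000000 + (1-p)*0.000000] = 0.000000
  V(3,1) = exp(-r*dt) * [p*0.000000 + (1-p)*0.000000] = 0.000000
  V(3,2) = exp(-r*dt) * [p*0.000000 + (1-p)*16.444996] = 9.370437
  V(3,3) = exp(-r*dt) * [p*16.444996 + (1-p)*27.082952] = 22.359213
  V(2,0) = exp(-r*dt) * [p*0.000000 + (1-p)*0.000000] = 0.000000
  V(2,1) = exp(-r*dt) * [p*0.000000 + (1-p)*9.370437] = 5.339320
  V(2,2) = exp(-r*dt) * [p*9.370437 + (1-p)*22.359213] = 16.687548
  V(1,0) = exp(-r*dt) * [p*0.000000 + (1-p)*5.339320] = 3.042370
  V(1,1) = exp(-r*dt) * [p*5.339320 + (1-p)*16.687548] = 11.757756
  V(0,0) = exp(-r*dt) * [p*3.042370 + (1-p)*11.757756] = 7.981180


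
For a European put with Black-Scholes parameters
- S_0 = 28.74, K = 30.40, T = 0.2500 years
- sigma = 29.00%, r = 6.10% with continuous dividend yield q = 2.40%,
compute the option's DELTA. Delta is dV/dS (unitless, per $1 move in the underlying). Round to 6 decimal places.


d1 = -0.2509670880; d2 = -0.3959670880
phi(d1) = 0.3865744618; exp(-qT) = 0.9940179641; exp(-rT) = 0.9848656924
N(-d1) = 0.5990802225
Delta = -exp(-qT) * N(-d1) = -0.9940179641 * 0.5990802225 = -0.595497

Answer: Delta = -0.595497


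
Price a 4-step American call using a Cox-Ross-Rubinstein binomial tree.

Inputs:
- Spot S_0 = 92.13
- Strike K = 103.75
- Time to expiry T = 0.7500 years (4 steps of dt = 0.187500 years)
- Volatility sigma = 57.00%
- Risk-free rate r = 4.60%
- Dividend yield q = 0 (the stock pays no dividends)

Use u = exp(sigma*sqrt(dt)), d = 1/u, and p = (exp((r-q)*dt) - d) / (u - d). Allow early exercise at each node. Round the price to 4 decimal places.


dt = T/N = 0.187500
u = exp(sigma*sqrt(dt)) = 1.279945; d = 1/u = 0.781283
p = (exp((r-q)*dt) - d) / (u - d) = 0.455978
Discount per step: exp(-r*dt) = 0.991412
Stock lattice S(k, i) with i counting down-moves:
  k=0: S(0,0) = 92.1300
  k=1: S(1,0) = 117.9213; S(1,1) = 71.9796
  k=2: S(2,0) = 150.9329; S(2,1) = 92.1300; S(2,2) = 56.2365
  k=3: S(3,0) = 193.1858; S(3,1) = 117.9213; S(3,2) = 71.9796; S(3,3) = 43.9367
  k=4: S(4,0) = 247.2672; S(4,1) = 150.9329; S(4,2) = 92.1300; S(4,3) = 56.2365; S(4,4) = 34.3270
Terminal payoffs V(N, i) = max(S_T - K, 0):
  V(4,0) = 143.517212; V(4,1) = 47.182860; V(4,2) = 0.000000; V(4,3) = 0.000000; V(4,4) = 0.000000
Backward induction: V(k, i) = exp(-r*dt) * [p * V(k+1, i) + (1-p) * V(k+1, i+1)]; then take max(V_cont, immediate exercise) for American.
  V(3,0) = exp(-r*dt) * [p*143.517212 + (1-p)*47.182860] = 90.326781; exercise = 89.435785; V(3,0) = max -> 90.326781
  V(3,1) = exp(-r*dt) * [p*47.182860 + (1-p)*0.000000] = 21.329589; exercise = 14.171348; V(3,1) = max -> 21.329589
  V(3,2) = exp(-r*dt) * [p*0.000000 + (1-p)*0.000000] = 0.000000; exercise = 0.000000; V(3,2) = max -> 0.000000
  V(3,3) = exp(-r*dt) * [p*0.000000 + (1-p)*0.000000] = 0.000000; exercise = 0.000000; V(3,3) = max -> 0.000000
  V(2,0) = exp(-r*dt) * [p*90.326781 + (1-p)*21.329589] = 52.337438; exercise = 47.182860; V(2,0) = max -> 52.337438
  V(2,1) = exp(-r*dt) * [p*21.329589 + (1-p)*0.000000] = 9.642302; exercise = 0.000000; V(2,1) = max -> 9.642302
  V(2,2) = exp(-r*dt) * [p*0.000000 + (1-p)*0.000000] = 0.000000; exercise = 0.000000; V(2,2) = max -> 0.000000
  V(1,0) = exp(-r*dt) * [p*52.337438 + (1-p)*9.642302] = 28.860353; exercise = 14.171348; V(1,0) = max -> 28.860353
  V(1,1) = exp(-r*dt) * [p*9.642302 + (1-p)*0.000000] = 4.358921; exercise = 0.000000; V(1,1) = max -> 4.358921
  V(0,0) = exp(-r*dt) * [p*28.860353 + (1-p)*4.358921] = 15.397659; exercise = 0.000000; V(0,0) = max -> 15.397659

Answer: Price = V(0,0) = 15.3977


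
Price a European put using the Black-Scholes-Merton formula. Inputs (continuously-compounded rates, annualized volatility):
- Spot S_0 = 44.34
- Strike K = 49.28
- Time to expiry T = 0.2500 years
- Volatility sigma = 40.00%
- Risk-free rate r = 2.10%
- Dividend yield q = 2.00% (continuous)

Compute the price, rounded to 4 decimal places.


d1 = (ln(S/K) + (r - q + 0.5*sigma^2) * T) / (sigma * sqrt(T)) = -0.42690558
d2 = d1 - sigma * sqrt(T) = -0.62690558
exp(-rT) = 0.99476376; exp(-qT) = 0.99501248
P = K * exp(-rT) * N(-d2) - S_0 * exp(-qT) * N(-d1)
N(-d1) = 0.66527595; N(-d2) = 0.73463943
P = 49.2800 * 0.99476376 * 0.73463943 - 44.3400 * 0.99501248 * 0.66527595 = 6.6623

Answer: Price = 6.6623


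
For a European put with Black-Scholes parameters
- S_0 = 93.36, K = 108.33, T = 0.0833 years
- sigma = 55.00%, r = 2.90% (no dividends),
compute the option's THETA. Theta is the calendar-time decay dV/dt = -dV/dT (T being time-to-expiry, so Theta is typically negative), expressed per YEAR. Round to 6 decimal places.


d1 = -0.8422872372; d2 = -1.0010268038
phi(d1) = 0.2798049773; exp(-qT) = 1.0000000000; exp(-rT) = 0.9975872155
Theta = -S*exp(-qT)*phi(d1)*sigma/(2*sqrt(T)) + r*K*exp(-rT)*N(-d2) - q*S*exp(-qT)*N(-d1)
N(-d1) = 0.8001864034; N(-d2) = 0.8415930750; sqrt(T) = 0.2886173938
Term 1 = -93.3600 * 1.0000000000 * 0.2798049773 * 0.5500 / (2 * 0.2886173938) = -24.8900902770
Term 2 = 0.0290 * 108.3300 * 0.9975872155 * 0.8415930750 = 2.6375443389
Term 3 = 0 (no dividend yield, q = 0)
Theta = -24.8900902770 + (2.6375443389) + (0.0000000000) = -22.252546

Answer: Theta = -22.252546


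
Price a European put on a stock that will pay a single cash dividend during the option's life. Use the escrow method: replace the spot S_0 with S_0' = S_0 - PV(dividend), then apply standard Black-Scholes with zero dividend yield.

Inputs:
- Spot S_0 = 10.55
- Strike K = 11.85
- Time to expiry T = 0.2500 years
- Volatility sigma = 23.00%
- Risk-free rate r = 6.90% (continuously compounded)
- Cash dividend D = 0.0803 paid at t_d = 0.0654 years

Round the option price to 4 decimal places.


PV(D) = D * exp(-r * t_d) = 0.0803 * 0.99549757 = 0.07993845
S_0' = S_0 - PV(D) = 10.5500 - 0.07993845 = 10.47006155
d1 = (ln(S_0'/K) + (r + sigma^2/2)*T) / (sigma*sqrt(T)) = -0.86909100
d2 = d1 - sigma*sqrt(T) = -0.98409100
exp(-rT) = 0.98289793
N(-d1) = 0.80760132; N(-d2) = 0.83746461
P = K * exp(-rT) * N(-d2) - S_0' * N(-d1) = 11.8500 * 0.98289793 * 0.83746461 - 10.47006155 * 0.80760132 = 1.2986

Answer: Price = 1.2986


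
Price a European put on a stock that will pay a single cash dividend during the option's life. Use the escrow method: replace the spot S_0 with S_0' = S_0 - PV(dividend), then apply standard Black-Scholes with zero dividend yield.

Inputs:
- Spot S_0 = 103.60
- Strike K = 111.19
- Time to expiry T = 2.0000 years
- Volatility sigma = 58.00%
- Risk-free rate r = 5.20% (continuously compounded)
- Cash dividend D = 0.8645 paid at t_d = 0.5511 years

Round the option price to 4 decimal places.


PV(D) = D * exp(-r * t_d) = 0.8645 * 0.97174952 = 0.84007746
S_0' = S_0 - PV(D) = 103.6000 - 0.84007746 = 102.75992254
d1 = (ln(S_0'/K) + (r + sigma^2/2)*T) / (sigma*sqrt(T)) = 0.44078960
d2 = d1 - sigma*sqrt(T) = -0.37945426
exp(-rT) = 0.90122530
N(-d1) = 0.32968266; N(-d2) = 0.64782472
P = K * exp(-rT) * N(-d2) - S_0' * N(-d1) = 111.1900 * 0.90122530 * 0.64782472 - 102.75992254 * 0.32968266 = 31.0386

Answer: Price = 31.0386


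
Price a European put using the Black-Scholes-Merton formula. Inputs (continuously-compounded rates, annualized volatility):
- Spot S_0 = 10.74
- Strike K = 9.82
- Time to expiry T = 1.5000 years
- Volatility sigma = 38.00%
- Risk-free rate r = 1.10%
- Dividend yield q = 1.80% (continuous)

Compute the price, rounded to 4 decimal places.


Answer: Price = 1.4793

Derivation:
d1 = (ln(S/K) + (r - q + 0.5*sigma^2) * T) / (sigma * sqrt(T)) = 0.40256282
d2 = d1 - sigma * sqrt(T) = -0.06284023
exp(-rT) = 0.98363538; exp(-qT) = 0.97336124
P = K * exp(-rT) * N(-d2) - S_0 * exp(-qT) * N(-d1)
N(-d1) = 0.34363493; N(-d2) = 0.52505313
P = 9.8200 * 0.98363538 * 0.52505313 - 10.7400 * 0.97336124 * 0.34363493 = 1.4793


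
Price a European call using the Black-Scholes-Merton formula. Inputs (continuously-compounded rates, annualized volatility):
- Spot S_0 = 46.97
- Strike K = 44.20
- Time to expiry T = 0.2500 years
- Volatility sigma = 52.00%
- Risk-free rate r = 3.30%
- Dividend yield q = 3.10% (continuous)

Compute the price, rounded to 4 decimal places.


d1 = (ln(S/K) + (r - q + 0.5*sigma^2) * T) / (sigma * sqrt(T)) = 0.36570889
d2 = d1 - sigma * sqrt(T) = 0.10570889
exp(-rT) = 0.99178394; exp(-qT) = 0.99227995
C = S_0 * exp(-qT) * N(d1) - K * exp(-rT) * N(d2)
N(d1) = 0.64270884; N(d2) = 0.54209334
C = 46.9700 * 0.99227995 * 0.64270884 - 44.2000 * 0.99178394 * 0.54209334 = 6.1913

Answer: Price = 6.1913


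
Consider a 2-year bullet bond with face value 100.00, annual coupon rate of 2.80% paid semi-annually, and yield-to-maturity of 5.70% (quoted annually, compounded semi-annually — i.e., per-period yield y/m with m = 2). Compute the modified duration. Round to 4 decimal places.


Answer: Modified duration = 1.9034

Derivation:
Coupon per period c = face * coupon_rate / m = 1.400000
Periods per year m = 2; per-period yield y/m = 0.028500
Number of cashflows N = 4
Cashflows (t years, CF_t, discount factor 1/(1+y/m)^(m*t), PV):
  t = 0.5000: CF_t = 1.400000, DF = 0.972290, PV = 1.361206
  t = 1.0000: CF_t = 1.400000, DF = 0.945347, PV = 1.323486
  t = 1.5000: CF_t = 1.400000, DF = 0.919152, PV = 1.286812
  t = 2.0000: CF_t = 101.400000, DF = 0.893682, PV = 90.619314
Price P = sum_t PV_t = 94.590818
First compute Macaulay numerator sum_t t * PV_t:
  t * PV_t at t = 0.5000: 0.680603
  t * PV_t at t = 1.0000: 1.323486
  t * PV_t at t = 1.5000: 1.930218
  t * PV_t at t = 2.0000: 181.238628
Macaulay duration D = 185.172936 / 94.590818 = 1.957621
Modified duration = D / (1 + y/m) = 1.957621 / (1 + 0.028500) = 1.903374


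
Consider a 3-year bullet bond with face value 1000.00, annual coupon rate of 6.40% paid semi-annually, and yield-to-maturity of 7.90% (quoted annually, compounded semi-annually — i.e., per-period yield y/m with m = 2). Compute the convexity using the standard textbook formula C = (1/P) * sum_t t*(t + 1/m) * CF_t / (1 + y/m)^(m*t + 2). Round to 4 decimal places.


Answer: Convexity = 8.7366

Derivation:
Coupon per period c = face * coupon_rate / m = 32.000000
Periods per year m = 2; per-period yield y/m = 0.039500
Number of cashflows N = 6
Cashflows (t years, CF_t, discount factor 1/(1+y/m)^(m*t), PV):
  t = 0.5000: CF_t = 32.000000, DF = 0.962001, PV = 30.784031
  t = 1.0000: CF_t = 32.000000, DF = 0.925446, PV = 29.614267
  t = 1.5000: CF_t = 32.000000, DF = 0.890280, PV = 28.488954
  t = 2.0000: CF_t = 32.000000, DF = 0.856450, PV = 27.406401
  t = 2.5000: CF_t = 32.000000, DF = 0.823906, PV = 26.364984
  t = 3.0000: CF_t = 1032.000000, DF = 0.792598, PV = 817.961260
Price P = sum_t PV_t = 960.619896
Convexity numerator sum_t t*(t + 1/m) * CF_t / (1+y/m)^(m*t + 2):
  t = 0.5000: term = 14.244477
  t = 1.0000: term = 41.109601
  t = 1.5000: term = 79.094952
  t = 2.0000: term = 126.815699
  t = 2.5000: term = 182.995237
  t = 3.0000: term = 7948.277970
Convexity = (1/P) * sum = 8392.537936 / 960.619896 = 8.736586


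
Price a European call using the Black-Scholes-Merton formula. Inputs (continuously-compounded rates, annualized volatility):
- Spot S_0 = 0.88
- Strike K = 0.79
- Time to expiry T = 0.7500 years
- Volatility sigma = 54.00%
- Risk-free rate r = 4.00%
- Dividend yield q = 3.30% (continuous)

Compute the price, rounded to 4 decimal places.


d1 = (ln(S/K) + (r - q + 0.5*sigma^2) * T) / (sigma * sqrt(T)) = 0.47575579
d2 = d1 - sigma * sqrt(T) = 0.00810207
exp(-rT) = 0.97044553; exp(-qT) = 0.97555377
C = S_0 * exp(-qT) * N(d1) - K * exp(-rT) * N(d2)
N(d1) = 0.68287581; N(d2) = 0.50323222
C = 0.8800 * 0.97555377 * 0.68287581 - 0.7900 * 0.97044553 * 0.50323222 = 0.2004

Answer: Price = 0.2004


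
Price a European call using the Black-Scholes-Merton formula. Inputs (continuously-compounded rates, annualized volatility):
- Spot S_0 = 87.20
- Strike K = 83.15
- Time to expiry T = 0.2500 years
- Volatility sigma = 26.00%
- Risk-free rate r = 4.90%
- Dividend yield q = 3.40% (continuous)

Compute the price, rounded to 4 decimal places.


Answer: Price = 6.8664

Derivation:
d1 = (ln(S/K) + (r - q + 0.5*sigma^2) * T) / (sigma * sqrt(T)) = 0.45967789
d2 = d1 - sigma * sqrt(T) = 0.32967789
exp(-rT) = 0.98782473; exp(-qT) = 0.99153602
C = S_0 * exp(-qT) * N(d1) - K * exp(-rT) * N(d2)
N(d1) = 0.67712628; N(d2) = 0.62917832
C = 87.2000 * 0.99153602 * 0.67712628 - 83.1500 * 0.98782473 * 0.62917832 = 6.8664


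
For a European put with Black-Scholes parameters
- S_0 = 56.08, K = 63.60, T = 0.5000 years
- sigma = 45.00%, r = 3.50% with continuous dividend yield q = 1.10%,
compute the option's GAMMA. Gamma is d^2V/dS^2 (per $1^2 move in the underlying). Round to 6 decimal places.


d1 = -0.1986474377; d2 = -0.5168454892
phi(d1) = 0.3911481324; exp(-qT) = 0.9945150973; exp(-rT) = 0.9826522357
Gamma = exp(-qT) * phi(d1) / (S * sigma * sqrt(T)) = 0.9945150973 * 0.3911481324 / (56.0800 * 0.4500 * 0.7071067812) = 0.021800

Answer: Gamma = 0.021800


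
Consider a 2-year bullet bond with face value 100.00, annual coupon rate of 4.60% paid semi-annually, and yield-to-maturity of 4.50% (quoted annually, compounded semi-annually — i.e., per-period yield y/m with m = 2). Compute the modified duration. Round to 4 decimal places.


Coupon per period c = face * coupon_rate / m = 2.300000
Periods per year m = 2; per-period yield y/m = 0.022500
Number of cashflows N = 4
Cashflows (t years, CF_t, discount factor 1/(1+y/m)^(m*t), PV):
  t = 0.5000: CF_t = 2.300000, DF = 0.977995, PV = 2.249389
  t = 1.0000: CF_t = 2.300000, DF = 0.956474, PV = 2.199891
  t = 1.5000: CF_t = 2.300000, DF = 0.935427, PV = 2.151483
  t = 2.0000: CF_t = 102.300000, DF = 0.914843, PV = 93.588474
Price P = sum_t PV_t = 100.189237
First compute Macaulay numerator sum_t t * PV_t:
  t * PV_t at t = 0.5000: 1.124694
  t * PV_t at t = 1.0000: 2.199891
  t * PV_t at t = 1.5000: 3.227224
  t * PV_t at t = 2.0000: 187.176948
Macaulay duration D = 193.728758 / 100.189237 = 1.933628
Modified duration = D / (1 + y/m) = 1.933628 / (1 + 0.022500) = 1.891079

Answer: Modified duration = 1.8911


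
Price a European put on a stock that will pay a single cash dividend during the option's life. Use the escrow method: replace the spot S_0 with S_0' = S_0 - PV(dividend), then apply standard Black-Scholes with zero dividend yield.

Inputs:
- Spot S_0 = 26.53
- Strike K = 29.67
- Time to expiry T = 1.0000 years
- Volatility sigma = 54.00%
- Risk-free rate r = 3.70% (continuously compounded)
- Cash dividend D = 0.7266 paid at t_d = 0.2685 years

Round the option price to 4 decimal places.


Answer: Price = 7.2815

Derivation:
PV(D) = D * exp(-r * t_d) = 0.7266 * 0.99011468 = 0.71941733
S_0' = S_0 - PV(D) = 26.5300 - 0.71941733 = 25.81058267
d1 = (ln(S_0'/K) + (r + sigma^2/2)*T) / (sigma*sqrt(T)) = 0.08045955
d2 = d1 - sigma*sqrt(T) = -0.45954045
exp(-rT) = 0.96367614
N(-d1) = 0.46793588; N(-d2) = 0.67707695
P = K * exp(-rT) * N(-d2) - S_0' * N(-d1) = 29.6700 * 0.96367614 * 0.67707695 - 25.81058267 * 0.46793588 = 7.2815


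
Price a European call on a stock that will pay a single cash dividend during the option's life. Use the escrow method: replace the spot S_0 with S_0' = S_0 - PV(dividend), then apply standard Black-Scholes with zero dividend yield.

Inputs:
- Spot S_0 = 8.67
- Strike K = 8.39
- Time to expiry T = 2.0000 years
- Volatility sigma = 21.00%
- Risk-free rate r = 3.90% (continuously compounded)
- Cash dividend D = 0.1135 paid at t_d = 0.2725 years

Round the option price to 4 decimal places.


Answer: Price = 1.4131

Derivation:
PV(D) = D * exp(-r * t_d) = 0.1135 * 0.98942877 = 0.11230017
S_0' = S_0 - PV(D) = 8.6700 - 0.11230017 = 8.55769983
d1 = (ln(S_0'/K) + (r + sigma^2/2)*T) / (sigma*sqrt(T)) = 0.47777159
d2 = d1 - sigma*sqrt(T) = 0.18078674
exp(-rT) = 0.92496443
N(d1) = 0.68359361; N(d2) = 0.57173251
C = S_0' * N(d1) - K * exp(-rT) * N(d2) = 8.55769983 * 0.68359361 - 8.3900 * 0.92496443 * 0.57173251 = 1.4131


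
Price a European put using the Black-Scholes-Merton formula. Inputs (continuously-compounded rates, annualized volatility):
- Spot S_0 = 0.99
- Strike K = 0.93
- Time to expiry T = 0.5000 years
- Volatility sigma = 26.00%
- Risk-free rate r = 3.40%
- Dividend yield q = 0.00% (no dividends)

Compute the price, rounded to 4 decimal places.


d1 = (ln(S/K) + (r - q + 0.5*sigma^2) * T) / (sigma * sqrt(T)) = 0.52445760
d2 = d1 - sigma * sqrt(T) = 0.34060984
exp(-rT) = 0.98314368; exp(-qT) = 1.00000000
P = K * exp(-rT) * N(-d2) - S_0 * exp(-qT) * N(-d1)
N(-d1) = 0.29998015; N(-d2) = 0.36669866
P = 0.9300 * 0.98314368 * 0.36669866 - 0.9900 * 1.00000000 * 0.29998015 = 0.0383

Answer: Price = 0.0383


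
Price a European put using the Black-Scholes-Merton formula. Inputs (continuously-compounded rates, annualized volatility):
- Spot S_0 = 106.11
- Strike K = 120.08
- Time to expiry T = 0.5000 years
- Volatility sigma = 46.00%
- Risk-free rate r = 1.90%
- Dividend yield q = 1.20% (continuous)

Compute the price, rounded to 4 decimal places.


d1 = (ln(S/K) + (r - q + 0.5*sigma^2) * T) / (sigma * sqrt(T)) = -0.20684993
d2 = d1 - sigma * sqrt(T) = -0.53211905
exp(-rT) = 0.99054498; exp(-qT) = 0.99401796
P = K * exp(-rT) * N(-d2) - S_0 * exp(-qT) * N(-d1)
N(-d1) = 0.58193647; N(-d2) = 0.70267823
P = 120.0800 * 0.99054498 * 0.70267823 - 106.1100 * 0.99401796 * 0.58193647 = 22.1999

Answer: Price = 22.1999


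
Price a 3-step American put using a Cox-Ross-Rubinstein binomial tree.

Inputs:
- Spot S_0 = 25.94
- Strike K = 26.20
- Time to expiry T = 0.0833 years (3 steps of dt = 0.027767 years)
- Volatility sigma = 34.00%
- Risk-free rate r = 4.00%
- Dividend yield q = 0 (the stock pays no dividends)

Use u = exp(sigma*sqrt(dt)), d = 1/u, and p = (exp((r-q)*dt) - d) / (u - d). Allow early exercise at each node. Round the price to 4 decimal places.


dt = T/N = 0.027767
u = exp(sigma*sqrt(dt)) = 1.058291; d = 1/u = 0.944920
p = (exp((r-q)*dt) - d) / (u - d) = 0.495642
Discount per step: exp(-r*dt) = 0.998890
Stock lattice S(k, i) with i counting down-moves:
  k=0: S(0,0) = 25.9400
  k=1: S(1,0) = 27.4521; S(1,1) = 24.5112
  k=2: S(2,0) = 29.0523; S(2,1) = 25.9400; S(2,2) = 23.1611
  k=3: S(3,0) = 30.7458; S(3,1) = 27.4521; S(3,2) = 24.5112; S(3,3) = 21.8854
Terminal payoffs V(N, i) = max(K - S_T, 0):
  V(3,0) = 0.000000; V(3,1) = 0.000000; V(3,2) = 1.688783; V(3,3) = 4.314590
Backward induction: V(k, i) = exp(-r*dt) * [p * V(k+1, i) + (1-p) * V(k+1, i+1)]; then take max(V_cont, immediate exercise) for American.
  V(2,0) = exp(-r*dt) * [p*0.000000 + (1-p)*0.000000] = 0.000000; exercise = 0.000000; V(2,0) = max -> 0.000000
  V(2,1) = exp(-r*dt) * [p*0.000000 + (1-p)*1.688783] = 0.850806; exercise = 0.260000; V(2,1) = max -> 0.850806
  V(2,2) = exp(-r*dt) * [p*1.688783 + (1-p)*4.314590] = 3.009785; exercise = 3.038868; V(2,2) = max -> 3.038868
  V(1,0) = exp(-r*dt) * [p*0.000000 + (1-p)*0.850806] = 0.428634; exercise = 0.000000; V(1,0) = max -> 0.428634
  V(1,1) = exp(-r*dt) * [p*0.850806 + (1-p)*3.038868] = 1.952203; exercise = 1.688783; V(1,1) = max -> 1.952203
  V(0,0) = exp(-r*dt) * [p*0.428634 + (1-p)*1.952203] = 1.195729; exercise = 0.260000; V(0,0) = max -> 1.195729

Answer: Price = V(0,0) = 1.1957


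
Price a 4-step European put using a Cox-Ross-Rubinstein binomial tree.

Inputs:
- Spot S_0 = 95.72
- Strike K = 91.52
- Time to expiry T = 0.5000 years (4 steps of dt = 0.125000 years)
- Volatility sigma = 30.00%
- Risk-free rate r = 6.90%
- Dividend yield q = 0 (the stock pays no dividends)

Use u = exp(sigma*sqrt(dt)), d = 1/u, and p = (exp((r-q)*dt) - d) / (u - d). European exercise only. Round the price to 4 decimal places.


Answer: Price = V(0,0) = 4.7643

Derivation:
dt = T/N = 0.125000
u = exp(sigma*sqrt(dt)) = 1.111895; d = 1/u = 0.899365
p = (exp((r-q)*dt) - d) / (u - d) = 0.514266
Discount per step: exp(-r*dt) = 0.991412
Stock lattice S(k, i) with i counting down-moves:
  k=0: S(0,0) = 95.7200
  k=1: S(1,0) = 106.4306; S(1,1) = 86.0872
  k=2: S(2,0) = 118.3397; S(2,1) = 95.7200; S(2,2) = 77.4239
  k=3: S(3,0) = 131.5814; S(3,1) = 106.4306; S(3,2) = 86.0872; S(3,3) = 69.6323
  k=4: S(4,0) = 146.3047; S(4,1) = 118.3397; S(4,2) = 95.7200; S(4,3) = 77.4239; S(4,4) = 62.6249
Terminal payoffs V(N, i) = max(K - S_T, 0):
  V(4,0) = 0.000000; V(4,1) = 0.000000; V(4,2) = 0.000000; V(4,3) = 14.096122; V(4,4) = 28.895085
Backward induction: V(k, i) = exp(-r*dt) * [p * V(k+1, i) + (1-p) * V(k+1, i+1)].
  V(3,0) = exp(-r*dt) * [p*0.000000 + (1-p)*0.000000] = 0.000000
  V(3,1) = exp(-r*dt) * [p*0.000000 + (1-p)*0.000000] = 0.000000
  V(3,2) = exp(-r*dt) * [p*0.000000 + (1-p)*14.096122] = 6.788160
  V(3,3) = exp(-r*dt) * [p*14.096122 + (1-p)*28.895085] = 21.101688
  V(2,0) = exp(-r*dt) * [p*0.000000 + (1-p)*0.000000] = 0.000000
  V(2,1) = exp(-r*dt) * [p*0.000000 + (1-p)*6.788160] = 3.268921
  V(2,2) = exp(-r*dt) * [p*6.788160 + (1-p)*21.101688] = 13.622718
  V(1,0) = exp(-r*dt) * [p*0.000000 + (1-p)*3.268921] = 1.574189
  V(1,1) = exp(-r*dt) * [p*3.268921 + (1-p)*13.622718] = 8.226845
  V(0,0) = exp(-r*dt) * [p*1.574189 + (1-p)*8.226845] = 4.764338


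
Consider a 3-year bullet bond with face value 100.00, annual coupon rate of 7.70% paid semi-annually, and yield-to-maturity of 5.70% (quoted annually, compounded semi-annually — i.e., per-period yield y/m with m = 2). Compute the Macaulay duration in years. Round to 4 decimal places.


Answer: Macaulay duration = 2.7434 years

Derivation:
Coupon per period c = face * coupon_rate / m = 3.850000
Periods per year m = 2; per-period yield y/m = 0.028500
Number of cashflows N = 6
Cashflows (t years, CF_t, discount factor 1/(1+y/m)^(m*t), PV):
  t = 0.5000: CF_t = 3.850000, DF = 0.972290, PV = 3.743316
  t = 1.0000: CF_t = 3.850000, DF = 0.945347, PV = 3.639587
  t = 1.5000: CF_t = 3.850000, DF = 0.919152, PV = 3.538733
  t = 2.0000: CF_t = 3.850000, DF = 0.893682, PV = 3.440674
  t = 2.5000: CF_t = 3.850000, DF = 0.868917, PV = 3.345332
  t = 3.0000: CF_t = 103.850000, DF = 0.844840, PV = 87.736585
Price P = sum_t PV_t = 105.444227
Macaulay numerator sum_t t * PV_t:
  t * PV_t at t = 0.5000: 1.871658
  t * PV_t at t = 1.0000: 3.639587
  t * PV_t at t = 1.5000: 5.308100
  t * PV_t at t = 2.0000: 6.881348
  t * PV_t at t = 2.5000: 8.363330
  t * PV_t at t = 3.0000: 263.209754
Macaulay duration D = (sum_t t * PV_t) / P = 289.273778 / 105.444227 = 2.743382


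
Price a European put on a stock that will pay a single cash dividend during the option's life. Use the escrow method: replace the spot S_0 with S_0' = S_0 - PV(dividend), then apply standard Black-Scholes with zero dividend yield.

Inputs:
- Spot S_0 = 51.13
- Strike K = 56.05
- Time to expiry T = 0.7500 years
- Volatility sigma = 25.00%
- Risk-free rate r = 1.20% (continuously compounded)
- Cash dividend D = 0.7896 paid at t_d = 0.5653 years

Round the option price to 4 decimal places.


Answer: Price = 7.6259

Derivation:
PV(D) = D * exp(-r * t_d) = 0.7896 * 0.99323936 = 0.78426180
S_0' = S_0 - PV(D) = 51.1300 - 0.78426180 = 50.34573820
d1 = (ln(S_0'/K) + (r + sigma^2/2)*T) / (sigma*sqrt(T)) = -0.34591446
d2 = d1 - sigma*sqrt(T) = -0.56242081
exp(-rT) = 0.99104038
N(-d1) = 0.63529650; N(-d2) = 0.71308533
P = K * exp(-rT) * N(-d2) - S_0' * N(-d1) = 56.0500 * 0.99104038 * 0.71308533 - 50.34573820 * 0.63529650 = 7.6259


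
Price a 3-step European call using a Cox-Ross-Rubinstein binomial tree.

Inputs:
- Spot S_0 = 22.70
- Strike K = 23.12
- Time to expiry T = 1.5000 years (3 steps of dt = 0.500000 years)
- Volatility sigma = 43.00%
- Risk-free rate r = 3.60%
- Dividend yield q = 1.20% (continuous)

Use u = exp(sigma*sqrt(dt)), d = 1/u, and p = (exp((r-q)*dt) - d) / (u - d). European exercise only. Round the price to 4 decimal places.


Answer: Price = V(0,0) = 5.1545

Derivation:
dt = T/N = 0.500000
u = exp(sigma*sqrt(dt)) = 1.355345; d = 1/u = 0.737820
p = (exp((r-q)*dt) - d) / (u - d) = 0.444116
Discount per step: exp(-r*dt) = 0.982161
Stock lattice S(k, i) with i counting down-moves:
  k=0: S(0,0) = 22.7000
  k=1: S(1,0) = 30.7663; S(1,1) = 16.7485
  k=2: S(2,0) = 41.6990; S(2,1) = 22.7000; S(2,2) = 12.3574
  k=3: S(3,0) = 56.5165; S(3,1) = 30.7663; S(3,2) = 16.7485; S(3,3) = 9.1175
Terminal payoffs V(N, i) = max(S_T - K, 0):
  V(3,0) = 33.396502; V(3,1) = 7.646328; V(3,2) = 0.000000; V(3,3) = 0.000000
Backward induction: V(k, i) = exp(-r*dt) * [p * V(k+1, i) + (1-p) * V(k+1, i+1)].
  V(2,0) = exp(-r*dt) * [p*33.396502 + (1-p)*7.646328] = 18.741976
  V(2,1) = exp(-r*dt) * [p*7.646328 + (1-p)*0.000000] = 3.335276
  V(2,2) = exp(-r*dt) * [p*0.000000 + (1-p)*0.000000] = 0.000000
  V(1,0) = exp(-r*dt) * [p*18.741976 + (1-p)*3.335276] = 9.996076
  V(1,1) = exp(-r*dt) * [p*3.335276 + (1-p)*0.000000] = 1.454825
  V(0,0) = exp(-r*dt) * [p*9.996076 + (1-p)*1.454825] = 5.154508


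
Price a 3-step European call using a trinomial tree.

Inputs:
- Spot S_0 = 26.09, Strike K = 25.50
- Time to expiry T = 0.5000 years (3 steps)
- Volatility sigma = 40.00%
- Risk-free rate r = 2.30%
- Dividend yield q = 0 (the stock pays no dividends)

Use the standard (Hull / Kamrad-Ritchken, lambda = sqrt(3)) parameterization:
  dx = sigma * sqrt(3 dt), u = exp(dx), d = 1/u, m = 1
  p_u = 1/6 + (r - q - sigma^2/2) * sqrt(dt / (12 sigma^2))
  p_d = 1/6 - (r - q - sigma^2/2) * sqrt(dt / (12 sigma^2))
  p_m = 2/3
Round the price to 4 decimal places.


dt = T/N = 0.166667; dx = sigma*sqrt(3*dt) = 0.282843
u = exp(dx) = 1.326896; d = 1/u = 0.753638
p_u = 0.149873, p_m = 0.666667, p_d = 0.183460
Discount per step: exp(-r*dt) = 0.996174
Stock lattice S(k, j) with j the centered position index:
  k=0: S(0,+0) = 26.0900
  k=1: S(1,-1) = 19.6624; S(1,+0) = 26.0900; S(1,+1) = 34.6187
  k=2: S(2,-2) = 14.8184; S(2,-1) = 19.6624; S(2,+0) = 26.0900; S(2,+1) = 34.6187; S(2,+2) = 45.9355
  k=3: S(3,-3) = 11.1677; S(3,-2) = 14.8184; S(3,-1) = 19.6624; S(3,+0) = 26.0900; S(3,+1) = 34.6187; S(3,+2) = 45.9355; S(3,+3) = 60.9516
Terminal payoffs V(N, j) = max(S_T - K, 0):
  V(3,-3) = 0.000000; V(3,-2) = 0.000000; V(3,-1) = 0.000000; V(3,+0) = 0.590000; V(3,+1) = 9.118728; V(3,+2) = 20.435467; V(3,+3) = 35.451608
Backward induction: V(k, j) = exp(-r*dt) * [p_u * V(k+1, j+1) + p_m * V(k+1, j) + p_d * V(k+1, j-1)]
  V(2,-2) = exp(-r*dt) * [p_u*0.000000 + p_m*0.000000 + p_d*0.000000] = 0.000000
  V(2,-1) = exp(-r*dt) * [p_u*0.590000 + p_m*0.000000 + p_d*0.000000] = 0.088087
  V(2,+0) = exp(-r*dt) * [p_u*9.118728 + p_m*0.590000 + p_d*0.000000] = 1.753250
  V(2,+1) = exp(-r*dt) * [p_u*20.435467 + p_m*9.118728 + p_d*0.590000] = 9.214725
  V(2,+2) = exp(-r*dt) * [p_u*35.451608 + p_m*20.435467 + p_d*9.118728] = 20.530952
  V(1,-1) = exp(-r*dt) * [p_u*1.753250 + p_m*0.088087 + p_d*0.000000] = 0.320259
  V(1,+0) = exp(-r*dt) * [p_u*9.214725 + p_m*1.753250 + p_d*0.088087] = 2.556213
  V(1,+1) = exp(-r*dt) * [p_u*20.530952 + p_m*9.214725 + p_d*1.753250] = 9.505328
  V(0,+0) = exp(-r*dt) * [p_u*9.505328 + p_m*2.556213 + p_d*0.320259] = 3.175293

Answer: Price = V(0,0) = 3.1753


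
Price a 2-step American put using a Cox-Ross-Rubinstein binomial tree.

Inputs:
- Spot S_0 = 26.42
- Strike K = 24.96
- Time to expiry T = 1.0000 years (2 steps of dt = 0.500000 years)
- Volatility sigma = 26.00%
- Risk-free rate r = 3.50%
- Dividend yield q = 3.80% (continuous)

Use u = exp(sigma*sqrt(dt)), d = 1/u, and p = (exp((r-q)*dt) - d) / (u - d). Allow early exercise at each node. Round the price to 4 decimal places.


Answer: Price = V(0,0) = 1.9471

Derivation:
dt = T/N = 0.500000
u = exp(sigma*sqrt(dt)) = 1.201833; d = 1/u = 0.832062
p = (exp((r-q)*dt) - d) / (u - d) = 0.450114
Discount per step: exp(-r*dt) = 0.982652
Stock lattice S(k, i) with i counting down-moves:
  k=0: S(0,0) = 26.4200
  k=1: S(1,0) = 31.7524; S(1,1) = 21.9831
  k=2: S(2,0) = 38.1611; S(2,1) = 26.4200; S(2,2) = 18.2913
Terminal payoffs V(N, i) = max(K - S_T, 0):
  V(2,0) = 0.000000; V(2,1) = 0.000000; V(2,2) = 6.668696
Backward induction: V(k, i) = exp(-r*dt) * [p * V(k+1, i) + (1-p) * V(k+1, i+1)]; then take max(V_cont, immediate exercise) for American.
  V(1,0) = exp(-r*dt) * [p*0.000000 + (1-p)*0.000000] = 0.000000; exercise = 0.000000; V(1,0) = max -> 0.000000
  V(1,1) = exp(-r*dt) * [p*0.000000 + (1-p)*6.668696] = 3.603411; exercise = 2.976910; V(1,1) = max -> 3.603411
  V(0,0) = exp(-r*dt) * [p*0.000000 + (1-p)*3.603411] = 1.947093; exercise = 0.000000; V(0,0) = max -> 1.947093


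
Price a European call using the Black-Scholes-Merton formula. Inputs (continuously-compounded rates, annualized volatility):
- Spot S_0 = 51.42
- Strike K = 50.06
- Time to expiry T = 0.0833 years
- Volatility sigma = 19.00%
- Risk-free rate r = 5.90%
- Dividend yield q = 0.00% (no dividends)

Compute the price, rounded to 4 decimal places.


Answer: Price = 2.0901

Derivation:
d1 = (ln(S/K) + (r - q + 0.5*sigma^2) * T) / (sigma * sqrt(T)) = 0.60584999
d2 = d1 - sigma * sqrt(T) = 0.55101269
exp(-rT) = 0.99509736; exp(-qT) = 1.00000000
C = S_0 * exp(-qT) * N(d1) - K * exp(-rT) * N(d2)
N(d1) = 0.72769282; N(d2) = 0.70918751
C = 51.4200 * 1.00000000 * 0.72769282 - 50.0600 * 0.99509736 * 0.70918751 = 2.0901


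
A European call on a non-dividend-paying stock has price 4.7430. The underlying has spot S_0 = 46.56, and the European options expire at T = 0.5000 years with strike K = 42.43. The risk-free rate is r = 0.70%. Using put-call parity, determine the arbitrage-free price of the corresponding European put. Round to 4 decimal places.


Put-call parity: C - P = S_0 * exp(-qT) - K * exp(-rT).
S_0 * exp(-qT) = 46.5600 * 1.00000000 = 46.56000000
K * exp(-rT) = 42.4300 * 0.99650612 = 42.28175458
P = C - S*exp(-qT) + K*exp(-rT)
P = 4.7430 - 46.56000000 + 42.28175458 = 0.4648

Answer: Put price = 0.4648


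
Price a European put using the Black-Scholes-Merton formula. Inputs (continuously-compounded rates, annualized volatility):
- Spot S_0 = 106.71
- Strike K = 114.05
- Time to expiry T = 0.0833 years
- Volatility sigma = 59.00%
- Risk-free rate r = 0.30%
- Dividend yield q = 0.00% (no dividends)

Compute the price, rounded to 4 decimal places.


d1 = (ln(S/K) + (r - q + 0.5*sigma^2) * T) / (sigma * sqrt(T)) = -0.30404342
d2 = d1 - sigma * sqrt(T) = -0.47432768
exp(-rT) = 0.99975013; exp(-qT) = 1.00000000
P = K * exp(-rT) * N(-d2) - S_0 * exp(-qT) * N(-d1)
N(-d1) = 0.61945259; N(-d2) = 0.68236687
P = 114.0500 * 0.99975013 * 0.68236687 - 106.7100 * 1.00000000 * 0.61945259 = 11.7027

Answer: Price = 11.7027
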